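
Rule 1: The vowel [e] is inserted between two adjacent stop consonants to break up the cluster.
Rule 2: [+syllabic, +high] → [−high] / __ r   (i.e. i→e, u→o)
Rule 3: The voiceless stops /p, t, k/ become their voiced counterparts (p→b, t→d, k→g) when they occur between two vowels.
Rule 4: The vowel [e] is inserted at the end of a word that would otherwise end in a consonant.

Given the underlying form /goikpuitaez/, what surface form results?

Rule 1 (stop-cluster e-epenthesis): /k/ and /p/ form a stop–stop cluster, so [e] is inserted between them. /goikpuitaez/ → goikepuitaez.
Rule 2 (pre-rhotic lowering): no segment meets the environment; /goikepuitaez/ is unchanged.
Rule 3 (intervocalic voicing): /k/ is a voiceless stop between vowels /i/ and /e/, so it voices to [g]. /p/ is a voiceless stop between vowels /e/ and /u/, so it voices to [b]. /t/ is a voiceless stop between vowels /i/ and /a/, so it voices to [d]. /goikepuitaez/ → goigebuidaez.
Rule 4 (final e-epenthesis): the form ends in the consonant /z/, so [e] is inserted word-finally. /goigebuidaez/ → goigebuidaeze.

goigebuidaeze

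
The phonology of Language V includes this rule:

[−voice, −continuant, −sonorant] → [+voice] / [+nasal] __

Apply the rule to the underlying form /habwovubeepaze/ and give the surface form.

habwovubeepaze

No segment of /habwovubeepaze/ meets the structural description of the rule, so the form surfaces unchanged.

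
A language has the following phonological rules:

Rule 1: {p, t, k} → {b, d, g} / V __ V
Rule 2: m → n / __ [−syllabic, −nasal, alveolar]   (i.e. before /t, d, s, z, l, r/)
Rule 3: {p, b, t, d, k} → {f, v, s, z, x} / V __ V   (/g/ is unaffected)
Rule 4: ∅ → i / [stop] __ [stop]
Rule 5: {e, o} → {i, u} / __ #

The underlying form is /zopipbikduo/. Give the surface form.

zovipibikiduu

Rule 1 (intervocalic voicing): /p/ is a voiceless stop between vowels /o/ and /i/, so it voices to [b]. /zopipbikduo/ → zobipbikduo.
Rule 2 (nasal place assimilation): no segment meets the environment; /zobipbikduo/ is unchanged.
Rule 3 (intervocalic spirantization): /b/ is a stop between vowels /o/ and /i/, so it spirantizes to the fricative [v]. /zobipbikduo/ → zovipbikduo.
Rule 4 (stop-cluster i-epenthesis): /p/ and /b/ form a stop–stop cluster, so [i] is inserted between them. /k/ and /d/ form a stop–stop cluster, so [i] is inserted between them. /zovipbikduo/ → zovipibikiduo.
Rule 5 (final vowel raising): /o/ is a mid vowel in word-final position, so it raises to [u]. /zovipibikiduo/ → zovipibikiduu.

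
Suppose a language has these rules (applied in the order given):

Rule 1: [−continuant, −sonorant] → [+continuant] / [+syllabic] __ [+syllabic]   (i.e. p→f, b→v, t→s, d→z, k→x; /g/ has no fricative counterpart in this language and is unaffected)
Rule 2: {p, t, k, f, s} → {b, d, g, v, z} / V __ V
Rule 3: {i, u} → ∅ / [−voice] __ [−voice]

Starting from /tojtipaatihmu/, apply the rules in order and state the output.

tojtivaazihmu

Rule 1 (intervocalic spirantization): /p/ is a stop between vowels /i/ and /a/, so it spirantizes to the fricative [f]. /t/ is a stop between vowels /a/ and /i/, so it spirantizes to the fricative [s]. /tojtipaatihmu/ → tojtifaasihmu.
Rule 2 (intervocalic voicing): /f/ is a voiceless obstruent between vowels /i/ and /a/, so it voices to [v]. /s/ is a voiceless obstruent between vowels /a/ and /i/, so it voices to [z]. /tojtifaasihmu/ → tojtivaazihmu.
Rule 3 (high vowel syncope): no segment meets the environment; /tojtivaazihmu/ is unchanged.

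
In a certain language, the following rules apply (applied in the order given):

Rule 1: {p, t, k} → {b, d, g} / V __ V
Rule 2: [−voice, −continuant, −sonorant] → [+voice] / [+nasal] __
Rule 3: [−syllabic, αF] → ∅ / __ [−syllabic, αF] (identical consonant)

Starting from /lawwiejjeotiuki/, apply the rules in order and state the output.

Rule 1 (intervocalic voicing): /t/ is a voiceless stop between vowels /o/ and /i/, so it voices to [d]. /k/ is a voiceless stop between vowels /u/ and /i/, so it voices to [g]. /lawwiejjeotiuki/ → lawwiejjeodiugi.
Rule 2 (post-nasal voicing): no segment meets the environment; /lawwiejjeodiugi/ is unchanged.
Rule 3 (degemination): /ww/ is a geminate; the first /w/ deletes. /jj/ is a geminate; the first /j/ deletes. /lawwiejjeodiugi/ → lawiejeodiugi.

lawiejeodiugi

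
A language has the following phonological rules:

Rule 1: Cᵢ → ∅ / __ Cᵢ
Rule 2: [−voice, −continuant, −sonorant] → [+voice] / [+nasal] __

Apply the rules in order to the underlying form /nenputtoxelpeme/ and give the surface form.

Rule 1 (degemination): /tt/ is a geminate; the first /t/ deletes. /nenputtoxelpeme/ → nenputoxelpeme.
Rule 2 (post-nasal voicing): /p/ is a voiceless stop immediately after the nasal /n/, so it voices to [b]. /nenputoxelpeme/ → nenbutoxelpeme.

nenbutoxelpeme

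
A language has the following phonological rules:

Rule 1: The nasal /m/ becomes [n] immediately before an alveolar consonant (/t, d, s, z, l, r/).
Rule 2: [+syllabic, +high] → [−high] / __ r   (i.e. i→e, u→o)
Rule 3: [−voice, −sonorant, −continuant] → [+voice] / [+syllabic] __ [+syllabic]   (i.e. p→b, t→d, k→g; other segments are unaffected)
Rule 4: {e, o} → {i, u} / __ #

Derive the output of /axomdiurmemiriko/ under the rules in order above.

axondiormemerigu

Rule 1 (nasal place assimilation): /m/ precedes the alveolar consonant /d/, so it assimilates in place to [n]. /axomdiurmemiriko/ → axondiurmemiriko.
Rule 2 (pre-rhotic lowering): /u/ is a high vowel immediately before /r/, so it lowers to [o]. /i/ is a high vowel immediately before /r/, so it lowers to [e]. /axondiurmemiriko/ → axondiormemeriko.
Rule 3 (intervocalic voicing): /k/ is a voiceless stop between vowels /i/ and /o/, so it voices to [g]. /axondiormemeriko/ → axondiormemerigo.
Rule 4 (final vowel raising): /o/ is a mid vowel in word-final position, so it raises to [u]. /axondiormemerigo/ → axondiormemerigu.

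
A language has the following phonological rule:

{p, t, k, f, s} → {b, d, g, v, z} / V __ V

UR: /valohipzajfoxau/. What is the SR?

valohipzajfoxau

No segment of /valohipzajfoxau/ meets the structural description of the rule, so the form surfaces unchanged.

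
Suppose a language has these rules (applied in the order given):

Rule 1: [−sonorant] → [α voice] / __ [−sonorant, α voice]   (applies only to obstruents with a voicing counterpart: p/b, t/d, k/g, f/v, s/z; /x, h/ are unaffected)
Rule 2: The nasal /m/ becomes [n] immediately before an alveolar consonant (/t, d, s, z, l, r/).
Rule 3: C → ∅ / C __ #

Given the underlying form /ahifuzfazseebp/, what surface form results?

Rule 1 (regressive voicing assimilation): /z/ precedes the voiceless obstruent /f/, so it devoices to [s] by assimilation. /z/ precedes the voiceless obstruent /s/, so it devoices to [s] by assimilation. /b/ precedes the voiceless obstruent /p/, so it devoices to [p] by assimilation. /ahifuzfazseebp/ → ahifusfasseepp.
Rule 2 (nasal place assimilation): no segment meets the environment; /ahifusfasseepp/ is unchanged.
Rule 3 (final cluster simplification): /p/ is the second consonant of a word-final cluster /pp/, so it deletes. /ahifusfasseepp/ → ahifusfasseep.

ahifusfasseep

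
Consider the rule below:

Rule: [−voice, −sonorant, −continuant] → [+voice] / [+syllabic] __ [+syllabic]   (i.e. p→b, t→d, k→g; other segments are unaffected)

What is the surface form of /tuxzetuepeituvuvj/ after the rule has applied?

/t/ is a voiceless stop between vowels /e/ and /u/, so it voices to [d].
/p/ is a voiceless stop between vowels /e/ and /e/, so it voices to [b].
/t/ is a voiceless stop between vowels /i/ and /u/, so it voices to [d].
Surface form: [tuxzeduebeiduvuvj].

tuxzeduebeiduvuvj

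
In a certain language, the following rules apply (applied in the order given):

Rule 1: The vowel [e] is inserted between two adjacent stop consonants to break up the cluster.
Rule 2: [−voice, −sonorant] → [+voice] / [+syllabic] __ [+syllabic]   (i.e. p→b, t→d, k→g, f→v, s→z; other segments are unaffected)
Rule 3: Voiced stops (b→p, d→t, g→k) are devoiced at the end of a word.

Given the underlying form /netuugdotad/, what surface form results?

neduugedodat

Rule 1 (stop-cluster e-epenthesis): /g/ and /d/ form a stop–stop cluster, so [e] is inserted between them. /netuugdotad/ → netuugedotad.
Rule 2 (intervocalic voicing): /t/ is a voiceless obstruent between vowels /e/ and /u/, so it voices to [d]. /t/ is a voiceless obstruent between vowels /o/ and /a/, so it voices to [d]. /netuugedotad/ → neduugedodad.
Rule 3 (final devoicing): /d/ is a voiced stop in word-final position, so it devoices to [t]. /neduugedodad/ → neduugedodat.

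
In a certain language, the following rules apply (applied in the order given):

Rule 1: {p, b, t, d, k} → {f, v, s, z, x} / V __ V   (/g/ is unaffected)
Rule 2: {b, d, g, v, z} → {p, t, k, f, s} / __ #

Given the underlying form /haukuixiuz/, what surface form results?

Rule 1 (intervocalic spirantization): /k/ is a stop between vowels /u/ and /u/, so it spirantizes to the fricative [x]. /haukuixiuz/ → hauxuixiuz.
Rule 2 (final devoicing): /z/ is a voiced obstruent in word-final position, so it devoices to [s]. /hauxuixiuz/ → hauxuixius.

hauxuixius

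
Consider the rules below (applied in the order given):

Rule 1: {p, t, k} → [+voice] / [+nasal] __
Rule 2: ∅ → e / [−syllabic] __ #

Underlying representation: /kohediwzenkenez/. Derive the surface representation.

Rule 1 (post-nasal voicing): /k/ is a voiceless stop immediately after the nasal /n/, so it voices to [g]. /kohediwzenkenez/ → kohediwzengenez.
Rule 2 (final e-epenthesis): the form ends in the consonant /z/, so [e] is inserted word-finally. /kohediwzengenez/ → kohediwzengeneze.

kohediwzengeneze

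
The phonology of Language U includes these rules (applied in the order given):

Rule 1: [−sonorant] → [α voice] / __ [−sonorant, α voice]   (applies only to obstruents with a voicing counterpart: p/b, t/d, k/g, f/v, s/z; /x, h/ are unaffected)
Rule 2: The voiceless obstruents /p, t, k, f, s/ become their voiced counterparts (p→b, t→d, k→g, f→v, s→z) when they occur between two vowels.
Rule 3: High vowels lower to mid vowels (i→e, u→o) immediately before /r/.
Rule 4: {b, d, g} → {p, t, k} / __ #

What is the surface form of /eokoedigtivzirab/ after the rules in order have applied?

Rule 1 (regressive voicing assimilation): /g/ precedes the voiceless obstruent /t/, so it devoices to [k] by assimilation. /eokoedigtivzirab/ → eokoediktivzirab.
Rule 2 (intervocalic voicing): /k/ is a voiceless obstruent between vowels /o/ and /o/, so it voices to [g]. /eokoediktivzirab/ → eogoediktivzirab.
Rule 3 (pre-rhotic lowering): /i/ is a high vowel immediately before /r/, so it lowers to [e]. /eogoediktivzirab/ → eogoediktivzerab.
Rule 4 (final devoicing): /b/ is a voiced stop in word-final position, so it devoices to [p]. /eogoediktivzerab/ → eogoediktivzerap.

eogoediktivzerap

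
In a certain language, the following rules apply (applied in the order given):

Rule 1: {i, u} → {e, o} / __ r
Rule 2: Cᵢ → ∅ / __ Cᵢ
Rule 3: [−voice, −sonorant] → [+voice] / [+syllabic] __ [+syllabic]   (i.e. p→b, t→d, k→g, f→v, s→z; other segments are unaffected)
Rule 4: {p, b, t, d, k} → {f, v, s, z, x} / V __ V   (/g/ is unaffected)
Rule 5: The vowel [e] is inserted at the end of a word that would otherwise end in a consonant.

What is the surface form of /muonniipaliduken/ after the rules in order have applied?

Rule 1 (pre-rhotic lowering): no segment meets the environment; /muonniipaliduken/ is unchanged.
Rule 2 (degemination): /nn/ is a geminate; the first /n/ deletes. /muonniipaliduken/ → muoniipaliduken.
Rule 3 (intervocalic voicing): /p/ is a voiceless obstruent between vowels /i/ and /a/, so it voices to [b]. /k/ is a voiceless obstruent between vowels /u/ and /e/, so it voices to [g]. /muoniipaliduken/ → muoniibalidugen.
Rule 4 (intervocalic spirantization): /b/ is a stop between vowels /i/ and /a/, so it spirantizes to the fricative [v]. /d/ is a stop between vowels /i/ and /u/, so it spirantizes to the fricative [z]. /muoniibalidugen/ → muoniivalizugen.
Rule 5 (final e-epenthesis): the form ends in the consonant /n/, so [e] is inserted word-finally. /muoniivalizugen/ → muoniivalizugene.

muoniivalizugene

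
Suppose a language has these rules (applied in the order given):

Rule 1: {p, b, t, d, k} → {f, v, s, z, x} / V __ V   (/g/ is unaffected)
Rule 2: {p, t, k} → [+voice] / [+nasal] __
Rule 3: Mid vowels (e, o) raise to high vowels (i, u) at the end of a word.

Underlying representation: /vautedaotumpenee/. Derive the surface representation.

Rule 1 (intervocalic spirantization): /t/ is a stop between vowels /u/ and /e/, so it spirantizes to the fricative [s]. /d/ is a stop between vowels /e/ and /a/, so it spirantizes to the fricative [z]. /t/ is a stop between vowels /o/ and /u/, so it spirantizes to the fricative [s]. /vautedaotumpenee/ → vausezaosumpenee.
Rule 2 (post-nasal voicing): /p/ is a voiceless stop immediately after the nasal /m/, so it voices to [b]. /vausezaosumpenee/ → vausezaosumbenee.
Rule 3 (final vowel raising): /e/ is a mid vowel in word-final position, so it raises to [i]. /vausezaosumbenee/ → vausezaosumbenei.

vausezaosumbenei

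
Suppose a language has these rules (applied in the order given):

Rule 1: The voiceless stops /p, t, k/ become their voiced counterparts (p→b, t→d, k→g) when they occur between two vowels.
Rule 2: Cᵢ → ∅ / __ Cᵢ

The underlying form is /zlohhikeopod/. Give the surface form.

zlohigeobod

Rule 1 (intervocalic voicing): /k/ is a voiceless stop between vowels /i/ and /e/, so it voices to [g]. /p/ is a voiceless stop between vowels /o/ and /o/, so it voices to [b]. /zlohhikeopod/ → zlohhigeobod.
Rule 2 (degemination): /hh/ is a geminate; the first /h/ deletes. /zlohhigeobod/ → zlohigeobod.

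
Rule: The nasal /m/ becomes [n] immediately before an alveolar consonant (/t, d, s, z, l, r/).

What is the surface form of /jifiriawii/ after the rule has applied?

jifiriawii

No segment of /jifiriawii/ meets the structural description of the rule, so the form surfaces unchanged.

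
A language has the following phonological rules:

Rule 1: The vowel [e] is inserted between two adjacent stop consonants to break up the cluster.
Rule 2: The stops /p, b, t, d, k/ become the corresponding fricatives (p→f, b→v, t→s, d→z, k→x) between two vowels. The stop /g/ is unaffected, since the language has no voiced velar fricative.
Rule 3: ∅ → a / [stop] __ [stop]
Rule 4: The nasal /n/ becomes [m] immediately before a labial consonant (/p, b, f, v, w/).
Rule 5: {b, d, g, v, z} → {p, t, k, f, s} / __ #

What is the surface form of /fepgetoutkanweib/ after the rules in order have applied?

Rule 1 (stop-cluster e-epenthesis): /p/ and /g/ form a stop–stop cluster, so [e] is inserted between them. /t/ and /k/ form a stop–stop cluster, so [e] is inserted between them. /fepgetoutkanweib/ → fepegetoutekanweib.
Rule 2 (intervocalic spirantization): /p/ is a stop between vowels /e/ and /e/, so it spirantizes to the fricative [f]. /t/ is a stop between vowels /e/ and /o/, so it spirantizes to the fricative [s]. /t/ is a stop between vowels /u/ and /e/, so it spirantizes to the fricative [s]. /k/ is a stop between vowels /e/ and /a/, so it spirantizes to the fricative [x]. /fepegetoutekanweib/ → fefegesousexanweib.
Rule 3 (stop-cluster a-epenthesis): no segment meets the environment; /fefegesousexanweib/ is unchanged.
Rule 4 (nasal place assimilation): /n/ precedes the labial consonant /w/, so it assimilates in place to [m]. /fefegesousexanweib/ → fefegesousexamweib.
Rule 5 (final devoicing): /b/ is a voiced obstruent in word-final position, so it devoices to [p]. /fefegesousexamweib/ → fefegesousexamweip.

fefegesousexamweip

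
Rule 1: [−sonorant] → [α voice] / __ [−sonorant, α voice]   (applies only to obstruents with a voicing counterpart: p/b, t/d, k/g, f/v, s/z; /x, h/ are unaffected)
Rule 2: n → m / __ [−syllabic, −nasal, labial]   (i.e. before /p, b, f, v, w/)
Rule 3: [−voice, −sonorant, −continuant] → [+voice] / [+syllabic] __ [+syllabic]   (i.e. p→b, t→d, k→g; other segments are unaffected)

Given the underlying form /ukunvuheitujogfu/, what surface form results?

ugumvuheidujokfu

Rule 1 (regressive voicing assimilation): /g/ precedes the voiceless obstruent /f/, so it devoices to [k] by assimilation. /ukunvuheitujogfu/ → ukunvuheitujokfu.
Rule 2 (nasal place assimilation): /n/ precedes the labial consonant /v/, so it assimilates in place to [m]. /ukunvuheitujokfu/ → ukumvuheitujokfu.
Rule 3 (intervocalic voicing): /k/ is a voiceless stop between vowels /u/ and /u/, so it voices to [g]. /t/ is a voiceless stop between vowels /i/ and /u/, so it voices to [d]. /ukumvuheitujokfu/ → ugumvuheidujokfu.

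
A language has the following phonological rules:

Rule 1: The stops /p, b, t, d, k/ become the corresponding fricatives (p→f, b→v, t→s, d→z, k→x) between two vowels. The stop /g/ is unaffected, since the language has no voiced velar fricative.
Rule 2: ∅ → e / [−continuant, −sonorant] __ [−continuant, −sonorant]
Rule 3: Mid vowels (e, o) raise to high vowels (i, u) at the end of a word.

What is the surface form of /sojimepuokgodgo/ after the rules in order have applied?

sojimefuokegodegu

Rule 1 (intervocalic spirantization): /p/ is a stop between vowels /e/ and /u/, so it spirantizes to the fricative [f]. /sojimepuokgodgo/ → sojimefuokgodgo.
Rule 2 (stop-cluster e-epenthesis): /k/ and /g/ form a stop–stop cluster, so [e] is inserted between them. /d/ and /g/ form a stop–stop cluster, so [e] is inserted between them. /sojimefuokgodgo/ → sojimefuokegodego.
Rule 3 (final vowel raising): /o/ is a mid vowel in word-final position, so it raises to [u]. /sojimefuokegodego/ → sojimefuokegodegu.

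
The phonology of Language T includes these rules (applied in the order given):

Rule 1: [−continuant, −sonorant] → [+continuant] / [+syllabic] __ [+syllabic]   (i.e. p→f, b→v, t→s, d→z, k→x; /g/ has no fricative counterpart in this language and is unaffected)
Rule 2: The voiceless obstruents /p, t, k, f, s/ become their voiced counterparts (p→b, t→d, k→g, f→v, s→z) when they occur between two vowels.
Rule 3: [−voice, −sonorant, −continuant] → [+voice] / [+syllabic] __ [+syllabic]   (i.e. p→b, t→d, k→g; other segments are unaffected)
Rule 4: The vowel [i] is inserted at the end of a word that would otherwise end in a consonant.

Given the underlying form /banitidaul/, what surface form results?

Rule 1 (intervocalic spirantization): /t/ is a stop between vowels /i/ and /i/, so it spirantizes to the fricative [s]. /d/ is a stop between vowels /i/ and /a/, so it spirantizes to the fricative [z]. /banitidaul/ → banisizaul.
Rule 2 (intervocalic voicing): /s/ is a voiceless obstruent between vowels /i/ and /i/, so it voices to [z]. /banisizaul/ → banizizaul.
Rule 3 (intervocalic voicing): no segment meets the environment; /banizizaul/ is unchanged.
Rule 4 (final i-epenthesis): the form ends in the consonant /l/, so [i] is inserted word-finally. /banizizaul/ → banizizauli.

banizizauli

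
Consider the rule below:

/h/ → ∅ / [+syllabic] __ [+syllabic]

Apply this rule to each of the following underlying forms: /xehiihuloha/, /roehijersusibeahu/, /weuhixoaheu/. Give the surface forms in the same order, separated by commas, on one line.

xeiiuloa, roeijersusibeau, weuixoaeu

/xehiihuloha/: /h/ occurs between vowels /e/ and /i/, so it deletes. /h/ occurs between vowels /i/ and /u/, so it deletes. /h/ occurs between vowels /o/ and /a/, so it deletes. → [xeiiuloa].
/roehijersusibeahu/: /h/ occurs between vowels /e/ and /i/, so it deletes. /h/ occurs between vowels /a/ and /u/, so it deletes. → [roeijersusibeau].
/weuhixoaheu/: /h/ occurs between vowels /u/ and /i/, so it deletes. /h/ occurs between vowels /a/ and /e/, so it deletes. → [weuixoaeu].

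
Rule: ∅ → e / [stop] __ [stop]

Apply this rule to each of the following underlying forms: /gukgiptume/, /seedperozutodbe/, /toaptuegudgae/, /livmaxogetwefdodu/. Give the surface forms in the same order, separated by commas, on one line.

gukegipetume, seedeperozutodebe, toapetuegudegae, livmaxogetwefdodu

/gukgiptume/: /k/ and /g/ form a stop–stop cluster, so [e] is inserted between them. /p/ and /t/ form a stop–stop cluster, so [e] is inserted between them. → [gukegipetume].
/seedperozutodbe/: /d/ and /p/ form a stop–stop cluster, so [e] is inserted between them. /d/ and /b/ form a stop–stop cluster, so [e] is inserted between them. → [seedeperozutodebe].
/toaptuegudgae/: /p/ and /t/ form a stop–stop cluster, so [e] is inserted between them. /d/ and /g/ form a stop–stop cluster, so [e] is inserted between them. → [toapetuegudegae].
/livmaxogetwefdodu/: the rule's environment is not met; surfaces unchanged as [livmaxogetwefdodu].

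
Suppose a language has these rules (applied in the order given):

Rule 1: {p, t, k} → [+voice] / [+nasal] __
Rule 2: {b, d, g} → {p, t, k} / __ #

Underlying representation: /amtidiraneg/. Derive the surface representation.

amdidiranek

Rule 1 (post-nasal voicing): /t/ is a voiceless stop immediately after the nasal /m/, so it voices to [d]. /amtidiraneg/ → amdidiraneg.
Rule 2 (final devoicing): /g/ is a voiced stop in word-final position, so it devoices to [k]. /amdidiraneg/ → amdidiranek.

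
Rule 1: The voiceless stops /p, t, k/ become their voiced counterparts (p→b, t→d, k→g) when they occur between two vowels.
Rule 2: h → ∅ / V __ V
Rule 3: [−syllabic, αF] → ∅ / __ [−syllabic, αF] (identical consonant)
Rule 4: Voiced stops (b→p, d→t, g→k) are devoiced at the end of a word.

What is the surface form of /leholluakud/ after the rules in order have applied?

Rule 1 (intervocalic voicing): /k/ is a voiceless stop between vowels /a/ and /u/, so it voices to [g]. /leholluakud/ → leholluagud.
Rule 2 (intervocalic h-deletion): /h/ occurs between vowels /e/ and /o/, so it deletes. /leholluagud/ → leolluagud.
Rule 3 (degemination): /ll/ is a geminate; the first /l/ deletes. /leolluagud/ → leoluagud.
Rule 4 (final devoicing): /d/ is a voiced stop in word-final position, so it devoices to [t]. /leoluagud/ → leoluagut.

leoluagut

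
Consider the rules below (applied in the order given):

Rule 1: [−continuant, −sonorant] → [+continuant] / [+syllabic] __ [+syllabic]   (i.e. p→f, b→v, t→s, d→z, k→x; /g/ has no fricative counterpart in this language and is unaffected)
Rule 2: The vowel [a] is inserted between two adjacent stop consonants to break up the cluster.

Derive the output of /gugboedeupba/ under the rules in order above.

gugaboezeupaba

Rule 1 (intervocalic spirantization): /d/ is a stop between vowels /e/ and /e/, so it spirantizes to the fricative [z]. /gugboedeupba/ → gugboezeupba.
Rule 2 (stop-cluster a-epenthesis): /g/ and /b/ form a stop–stop cluster, so [a] is inserted between them. /p/ and /b/ form a stop–stop cluster, so [a] is inserted between them. /gugboezeupba/ → gugaboezeupaba.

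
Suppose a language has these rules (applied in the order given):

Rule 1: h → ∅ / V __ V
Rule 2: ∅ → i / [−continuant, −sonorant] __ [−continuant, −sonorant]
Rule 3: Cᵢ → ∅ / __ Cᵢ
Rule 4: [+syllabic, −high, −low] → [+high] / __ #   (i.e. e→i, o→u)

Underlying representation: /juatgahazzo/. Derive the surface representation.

Rule 1 (intervocalic h-deletion): /h/ occurs between vowels /a/ and /a/, so it deletes. /juatgahazzo/ → juatgaazzo.
Rule 2 (stop-cluster i-epenthesis): /t/ and /g/ form a stop–stop cluster, so [i] is inserted between them. /juatgaazzo/ → juatigaazzo.
Rule 3 (degemination): /zz/ is a geminate; the first /z/ deletes. /juatigaazzo/ → juatigaazo.
Rule 4 (final vowel raising): /o/ is a mid vowel in word-final position, so it raises to [u]. /juatigaazo/ → juatigaazu.

juatigaazu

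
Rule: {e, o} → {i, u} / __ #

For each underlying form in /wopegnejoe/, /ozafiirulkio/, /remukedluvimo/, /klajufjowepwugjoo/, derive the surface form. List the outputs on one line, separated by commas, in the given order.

wopegnejoi, ozafiirulkiu, remukedluvimu, klajufjowepwugjou

/wopegnejoe/: /e/ is a mid vowel in word-final position, so it raises to [i]. → [wopegnejoi].
/ozafiirulkio/: /o/ is a mid vowel in word-final position, so it raises to [u]. → [ozafiirulkiu].
/remukedluvimo/: /o/ is a mid vowel in word-final position, so it raises to [u]. → [remukedluvimu].
/klajufjowepwugjoo/: /o/ is a mid vowel in word-final position, so it raises to [u]. → [klajufjowepwugjou].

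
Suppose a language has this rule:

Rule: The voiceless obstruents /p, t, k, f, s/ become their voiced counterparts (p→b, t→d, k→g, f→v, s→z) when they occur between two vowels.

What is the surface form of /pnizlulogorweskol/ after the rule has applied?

pnizlulogorweskol

No segment of /pnizlulogorweskol/ meets the structural description of the rule, so the form surfaces unchanged.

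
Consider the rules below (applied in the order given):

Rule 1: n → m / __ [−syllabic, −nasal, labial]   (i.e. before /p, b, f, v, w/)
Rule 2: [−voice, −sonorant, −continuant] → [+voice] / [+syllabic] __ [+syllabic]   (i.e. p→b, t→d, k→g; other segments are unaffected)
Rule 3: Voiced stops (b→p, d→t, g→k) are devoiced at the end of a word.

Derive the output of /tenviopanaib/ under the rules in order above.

Rule 1 (nasal place assimilation): /n/ precedes the labial consonant /v/, so it assimilates in place to [m]. /tenviopanaib/ → temviopanaib.
Rule 2 (intervocalic voicing): /p/ is a voiceless stop between vowels /o/ and /a/, so it voices to [b]. /temviopanaib/ → temviobanaib.
Rule 3 (final devoicing): /b/ is a voiced stop in word-final position, so it devoices to [p]. /temviobanaib/ → temviobanaip.

temviobanaip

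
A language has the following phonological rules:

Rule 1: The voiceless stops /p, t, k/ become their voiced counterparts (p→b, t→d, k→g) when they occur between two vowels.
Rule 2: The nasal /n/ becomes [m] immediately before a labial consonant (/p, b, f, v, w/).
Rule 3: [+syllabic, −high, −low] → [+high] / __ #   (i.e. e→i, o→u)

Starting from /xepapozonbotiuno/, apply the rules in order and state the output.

xebabozombodiunu

Rule 1 (intervocalic voicing): /p/ is a voiceless stop between vowels /e/ and /a/, so it voices to [b]. /p/ is a voiceless stop between vowels /a/ and /o/, so it voices to [b]. /t/ is a voiceless stop between vowels /o/ and /i/, so it voices to [d]. /xepapozonbotiuno/ → xebabozonbodiuno.
Rule 2 (nasal place assimilation): /n/ precedes the labial consonant /b/, so it assimilates in place to [m]. /xebabozonbodiuno/ → xebabozombodiuno.
Rule 3 (final vowel raising): /o/ is a mid vowel in word-final position, so it raises to [u]. /xebabozombodiuno/ → xebabozombodiunu.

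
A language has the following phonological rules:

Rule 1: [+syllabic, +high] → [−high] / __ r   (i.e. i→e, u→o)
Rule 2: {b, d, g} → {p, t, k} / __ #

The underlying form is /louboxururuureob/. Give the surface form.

Rule 1 (pre-rhotic lowering): /u/ is a high vowel immediately before /r/, so it lowers to [o]. /u/ is a high vowel immediately before /r/, so it lowers to [o]. /u/ is a high vowel immediately before /r/, so it lowers to [o]. /louboxururuureob/ → louboxororuoreob.
Rule 2 (final devoicing): /b/ is a voiced stop in word-final position, so it devoices to [p]. /louboxororuoreob/ → louboxororuoreop.

louboxororuoreop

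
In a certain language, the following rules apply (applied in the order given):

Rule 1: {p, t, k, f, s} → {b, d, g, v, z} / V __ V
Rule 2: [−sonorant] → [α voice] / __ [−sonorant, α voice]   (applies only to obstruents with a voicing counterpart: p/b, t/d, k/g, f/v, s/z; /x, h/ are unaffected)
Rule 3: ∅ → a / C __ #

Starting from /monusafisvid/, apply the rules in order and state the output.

monuzavizvida

Rule 1 (intervocalic voicing): /s/ is a voiceless obstruent between vowels /u/ and /a/, so it voices to [z]. /f/ is a voiceless obstruent between vowels /a/ and /i/, so it voices to [v]. /monusafisvid/ → monuzavisvid.
Rule 2 (regressive voicing assimilation): /s/ precedes the voiced obstruent /v/, so it voices to [z] by assimilation. /monuzavisvid/ → monuzavizvid.
Rule 3 (final a-epenthesis): the form ends in the consonant /d/, so [a] is inserted word-finally. /monuzavizvid/ → monuzavizvida.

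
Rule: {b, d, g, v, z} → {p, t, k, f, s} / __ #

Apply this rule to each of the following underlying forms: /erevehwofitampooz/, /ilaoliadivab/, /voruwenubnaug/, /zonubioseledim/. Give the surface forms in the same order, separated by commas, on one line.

erevehwofitampoos, ilaoliadivap, voruwenubnauk, zonubioseledim

/erevehwofitampooz/: /z/ is a voiced obstruent in word-final position, so it devoices to [s]. → [erevehwofitampoos].
/ilaoliadivab/: /b/ is a voiced obstruent in word-final position, so it devoices to [p]. → [ilaoliadivap].
/voruwenubnaug/: /g/ is a voiced obstruent in word-final position, so it devoices to [k]. → [voruwenubnauk].
/zonubioseledim/: the rule's environment is not met; surfaces unchanged as [zonubioseledim].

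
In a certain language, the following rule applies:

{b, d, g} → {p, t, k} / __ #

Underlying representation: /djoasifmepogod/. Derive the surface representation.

Scanning /djoasifmepogod/: /d/ at position 1 is not in the conditioning environment; /g/ at position 12 is not in the conditioning environment; /d/ is a voiced stop in word-final position, so it devoices to [t].
Result: [djoasifmepogot].

djoasifmepogot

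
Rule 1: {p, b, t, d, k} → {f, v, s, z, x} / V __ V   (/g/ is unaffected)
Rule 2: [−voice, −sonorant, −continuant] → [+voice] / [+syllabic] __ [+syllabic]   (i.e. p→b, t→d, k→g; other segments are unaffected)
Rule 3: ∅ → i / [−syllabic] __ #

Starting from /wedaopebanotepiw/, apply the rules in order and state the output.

wezaofevanosefiwi

Rule 1 (intervocalic spirantization): /d/ is a stop between vowels /e/ and /a/, so it spirantizes to the fricative [z]. /p/ is a stop between vowels /o/ and /e/, so it spirantizes to the fricative [f]. /b/ is a stop between vowels /e/ and /a/, so it spirantizes to the fricative [v]. /t/ is a stop between vowels /o/ and /e/, so it spirantizes to the fricative [s]. /p/ is a stop between vowels /e/ and /i/, so it spirantizes to the fricative [f]. /wedaopebanotepiw/ → wezaofevanosefiw.
Rule 2 (intervocalic voicing): no segment meets the environment; /wezaofevanosefiw/ is unchanged.
Rule 3 (final i-epenthesis): the form ends in the consonant /w/, so [i] is inserted word-finally. /wezaofevanosefiw/ → wezaofevanosefiwi.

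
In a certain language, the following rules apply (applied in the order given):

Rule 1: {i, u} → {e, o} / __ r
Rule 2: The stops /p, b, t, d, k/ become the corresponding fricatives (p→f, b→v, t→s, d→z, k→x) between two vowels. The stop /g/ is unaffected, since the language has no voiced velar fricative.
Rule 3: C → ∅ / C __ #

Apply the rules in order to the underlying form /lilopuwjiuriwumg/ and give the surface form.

lilofuwjioriwum

Rule 1 (pre-rhotic lowering): /u/ is a high vowel immediately before /r/, so it lowers to [o]. /lilopuwjiuriwumg/ → lilopuwjioriwumg.
Rule 2 (intervocalic spirantization): /p/ is a stop between vowels /o/ and /u/, so it spirantizes to the fricative [f]. /lilopuwjioriwumg/ → lilofuwjioriwumg.
Rule 3 (final cluster simplification): /g/ is the second consonant of a word-final cluster /mg/, so it deletes. /lilofuwjioriwumg/ → lilofuwjioriwum.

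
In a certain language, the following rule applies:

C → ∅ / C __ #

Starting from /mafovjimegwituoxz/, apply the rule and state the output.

mafovjimegwituox

/z/ is the second consonant of a word-final cluster /xz/, so it deletes.
The other instances of /m/, /f/, /v/, /j/, /g/, /w/, /t/, /x/ do not occur in the required environment and remain unchanged.
Surface form: [mafovjimegwituox].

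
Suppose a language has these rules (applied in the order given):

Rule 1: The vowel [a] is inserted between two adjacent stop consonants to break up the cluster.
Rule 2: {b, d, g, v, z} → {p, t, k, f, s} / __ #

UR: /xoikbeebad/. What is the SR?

Rule 1 (stop-cluster a-epenthesis): /k/ and /b/ form a stop–stop cluster, so [a] is inserted between them. /xoikbeebad/ → xoikabeebad.
Rule 2 (final devoicing): /d/ is a voiced obstruent in word-final position, so it devoices to [t]. /xoikabeebad/ → xoikabeebat.

xoikabeebat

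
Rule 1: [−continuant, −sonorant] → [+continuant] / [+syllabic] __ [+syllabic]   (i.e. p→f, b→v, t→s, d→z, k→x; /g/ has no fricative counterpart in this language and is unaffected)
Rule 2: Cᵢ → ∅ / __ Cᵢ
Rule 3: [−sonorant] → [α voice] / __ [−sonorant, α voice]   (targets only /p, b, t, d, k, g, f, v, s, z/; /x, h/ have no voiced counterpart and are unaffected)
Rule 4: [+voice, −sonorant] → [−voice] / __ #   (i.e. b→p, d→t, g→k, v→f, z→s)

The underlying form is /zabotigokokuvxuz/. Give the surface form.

zavosigoxoxufxus

Rule 1 (intervocalic spirantization): /b/ is a stop between vowels /a/ and /o/, so it spirantizes to the fricative [v]. /t/ is a stop between vowels /o/ and /i/, so it spirantizes to the fricative [s]. /k/ is a stop between vowels /o/ and /o/, so it spirantizes to the fricative [x]. /k/ is a stop between vowels /o/ and /u/, so it spirantizes to the fricative [x]. /zabotigokokuvxuz/ → zavosigoxoxuvxuz.
Rule 2 (degemination): no segment meets the environment; /zavosigoxoxuvxuz/ is unchanged.
Rule 3 (regressive voicing assimilation): /v/ precedes the voiceless obstruent /x/, so it devoices to [f] by assimilation. /zavosigoxoxuvxuz/ → zavosigoxoxufxuz.
Rule 4 (final devoicing): /z/ is a voiced obstruent in word-final position, so it devoices to [s]. /zavosigoxoxufxuz/ → zavosigoxoxufxus.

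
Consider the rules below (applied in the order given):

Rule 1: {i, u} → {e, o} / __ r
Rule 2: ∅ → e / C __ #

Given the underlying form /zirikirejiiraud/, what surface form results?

Rule 1 (pre-rhotic lowering): /i/ is a high vowel immediately before /r/, so it lowers to [e]. /i/ is a high vowel immediately before /r/, so it lowers to [e]. /i/ is a high vowel immediately before /r/, so it lowers to [e]. /zirikirejiiraud/ → zerikerejieraud.
Rule 2 (final e-epenthesis): the form ends in the consonant /d/, so [e] is inserted word-finally. /zerikerejieraud/ → zerikerejieraude.

zerikerejieraude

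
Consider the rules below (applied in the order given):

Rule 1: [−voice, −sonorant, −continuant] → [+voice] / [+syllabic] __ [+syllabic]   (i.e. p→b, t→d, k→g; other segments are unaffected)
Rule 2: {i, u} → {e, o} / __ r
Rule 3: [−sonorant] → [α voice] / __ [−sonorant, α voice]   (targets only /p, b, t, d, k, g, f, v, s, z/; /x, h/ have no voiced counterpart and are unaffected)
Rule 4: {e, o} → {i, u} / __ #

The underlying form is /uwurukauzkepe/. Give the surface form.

uworugauskebi

Rule 1 (intervocalic voicing): /k/ is a voiceless stop between vowels /u/ and /a/, so it voices to [g]. /p/ is a voiceless stop between vowels /e/ and /e/, so it voices to [b]. /uwurukauzkepe/ → uwurugauzkebe.
Rule 2 (pre-rhotic lowering): /u/ is a high vowel immediately before /r/, so it lowers to [o]. /uwurugauzkebe/ → uworugauzkebe.
Rule 3 (regressive voicing assimilation): /z/ precedes the voiceless obstruent /k/, so it devoices to [s] by assimilation. /uworugauzkebe/ → uworugauskebe.
Rule 4 (final vowel raising): /e/ is a mid vowel in word-final position, so it raises to [i]. /uworugauskebe/ → uworugauskebi.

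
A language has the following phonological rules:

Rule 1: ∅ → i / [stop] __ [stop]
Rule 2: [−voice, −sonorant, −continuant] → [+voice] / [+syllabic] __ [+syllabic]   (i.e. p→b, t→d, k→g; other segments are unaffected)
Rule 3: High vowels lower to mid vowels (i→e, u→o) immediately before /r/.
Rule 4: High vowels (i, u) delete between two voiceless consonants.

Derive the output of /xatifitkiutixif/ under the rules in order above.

xadifidigiudixf

Rule 1 (stop-cluster i-epenthesis): /t/ and /k/ form a stop–stop cluster, so [i] is inserted between them. /xatifitkiutixif/ → xatifitikiutixif.
Rule 2 (intervocalic voicing): /t/ is a voiceless stop between vowels /a/ and /i/, so it voices to [d]. /t/ is a voiceless stop between vowels /i/ and /i/, so it voices to [d]. /k/ is a voiceless stop between vowels /i/ and /i/, so it voices to [g]. /t/ is a voiceless stop between vowels /u/ and /i/, so it voices to [d]. /xatifitikiutixif/ → xadifidigiudixif.
Rule 3 (pre-rhotic lowering): no segment meets the environment; /xadifidigiudixif/ is unchanged.
Rule 4 (high vowel syncope): /i/ is a high vowel flanked by voiceless consonants /x/ and /f/, so it deletes. /xadifidigiudixif/ → xadifidigiudixf.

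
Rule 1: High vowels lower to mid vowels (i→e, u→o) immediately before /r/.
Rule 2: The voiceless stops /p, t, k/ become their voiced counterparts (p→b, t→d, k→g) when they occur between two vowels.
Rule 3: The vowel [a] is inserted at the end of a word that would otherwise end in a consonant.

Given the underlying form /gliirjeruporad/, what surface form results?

glierjeruborada

Rule 1 (pre-rhotic lowering): /i/ is a high vowel immediately before /r/, so it lowers to [e]. /gliirjeruporad/ → glierjeruporad.
Rule 2 (intervocalic voicing): /p/ is a voiceless stop between vowels /u/ and /o/, so it voices to [b]. /glierjeruporad/ → glierjeruborad.
Rule 3 (final a-epenthesis): the form ends in the consonant /d/, so [a] is inserted word-finally. /glierjeruborad/ → glierjeruborada.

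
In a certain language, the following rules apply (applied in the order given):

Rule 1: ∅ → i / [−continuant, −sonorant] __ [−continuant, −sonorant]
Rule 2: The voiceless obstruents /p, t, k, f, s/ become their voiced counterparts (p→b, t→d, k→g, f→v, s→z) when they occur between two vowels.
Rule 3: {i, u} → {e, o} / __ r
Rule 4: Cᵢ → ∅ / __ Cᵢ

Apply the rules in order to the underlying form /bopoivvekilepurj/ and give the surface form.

boboivegileborj

Rule 1 (stop-cluster i-epenthesis): no segment meets the environment; /bopoivvekilepurj/ is unchanged.
Rule 2 (intervocalic voicing): /p/ is a voiceless obstruent between vowels /o/ and /o/, so it voices to [b]. /k/ is a voiceless obstruent between vowels /e/ and /i/, so it voices to [g]. /p/ is a voiceless obstruent between vowels /e/ and /u/, so it voices to [b]. /bopoivvekilepurj/ → boboivvegileburj.
Rule 3 (pre-rhotic lowering): /u/ is a high vowel immediately before /r/, so it lowers to [o]. /boboivvegileburj/ → boboivvegileborj.
Rule 4 (degemination): /vv/ is a geminate; the first /v/ deletes. /boboivvegileborj/ → boboivegileborj.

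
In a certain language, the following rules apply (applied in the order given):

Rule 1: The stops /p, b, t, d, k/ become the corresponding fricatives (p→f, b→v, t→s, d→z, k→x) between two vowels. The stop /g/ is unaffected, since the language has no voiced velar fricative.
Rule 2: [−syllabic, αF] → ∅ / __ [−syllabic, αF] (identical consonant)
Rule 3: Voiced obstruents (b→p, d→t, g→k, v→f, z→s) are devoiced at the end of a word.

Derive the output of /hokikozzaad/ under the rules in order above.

hoxixozaat

Rule 1 (intervocalic spirantization): /k/ is a stop between vowels /o/ and /i/, so it spirantizes to the fricative [x]. /k/ is a stop between vowels /i/ and /o/, so it spirantizes to the fricative [x]. /hokikozzaad/ → hoxixozzaad.
Rule 2 (degemination): /zz/ is a geminate; the first /z/ deletes. /hoxixozzaad/ → hoxixozaad.
Rule 3 (final devoicing): /d/ is a voiced obstruent in word-final position, so it devoices to [t]. /hoxixozaad/ → hoxixozaat.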